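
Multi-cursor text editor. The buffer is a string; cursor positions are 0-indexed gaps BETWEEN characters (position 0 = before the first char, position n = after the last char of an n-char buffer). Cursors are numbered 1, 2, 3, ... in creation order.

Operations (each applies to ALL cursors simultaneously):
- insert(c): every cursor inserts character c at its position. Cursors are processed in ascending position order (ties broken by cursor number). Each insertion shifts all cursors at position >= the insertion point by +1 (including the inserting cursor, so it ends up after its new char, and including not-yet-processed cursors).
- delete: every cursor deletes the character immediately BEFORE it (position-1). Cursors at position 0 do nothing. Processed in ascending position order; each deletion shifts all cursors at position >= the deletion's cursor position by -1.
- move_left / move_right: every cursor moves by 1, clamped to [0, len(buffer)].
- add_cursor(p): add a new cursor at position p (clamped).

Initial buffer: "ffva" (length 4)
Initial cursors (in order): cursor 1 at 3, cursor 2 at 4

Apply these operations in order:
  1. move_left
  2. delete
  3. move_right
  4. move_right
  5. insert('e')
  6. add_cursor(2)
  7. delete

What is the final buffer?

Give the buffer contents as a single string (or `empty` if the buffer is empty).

Answer: f

Derivation:
After op 1 (move_left): buffer="ffva" (len 4), cursors c1@2 c2@3, authorship ....
After op 2 (delete): buffer="fa" (len 2), cursors c1@1 c2@1, authorship ..
After op 3 (move_right): buffer="fa" (len 2), cursors c1@2 c2@2, authorship ..
After op 4 (move_right): buffer="fa" (len 2), cursors c1@2 c2@2, authorship ..
After op 5 (insert('e')): buffer="faee" (len 4), cursors c1@4 c2@4, authorship ..12
After op 6 (add_cursor(2)): buffer="faee" (len 4), cursors c3@2 c1@4 c2@4, authorship ..12
After op 7 (delete): buffer="f" (len 1), cursors c1@1 c2@1 c3@1, authorship .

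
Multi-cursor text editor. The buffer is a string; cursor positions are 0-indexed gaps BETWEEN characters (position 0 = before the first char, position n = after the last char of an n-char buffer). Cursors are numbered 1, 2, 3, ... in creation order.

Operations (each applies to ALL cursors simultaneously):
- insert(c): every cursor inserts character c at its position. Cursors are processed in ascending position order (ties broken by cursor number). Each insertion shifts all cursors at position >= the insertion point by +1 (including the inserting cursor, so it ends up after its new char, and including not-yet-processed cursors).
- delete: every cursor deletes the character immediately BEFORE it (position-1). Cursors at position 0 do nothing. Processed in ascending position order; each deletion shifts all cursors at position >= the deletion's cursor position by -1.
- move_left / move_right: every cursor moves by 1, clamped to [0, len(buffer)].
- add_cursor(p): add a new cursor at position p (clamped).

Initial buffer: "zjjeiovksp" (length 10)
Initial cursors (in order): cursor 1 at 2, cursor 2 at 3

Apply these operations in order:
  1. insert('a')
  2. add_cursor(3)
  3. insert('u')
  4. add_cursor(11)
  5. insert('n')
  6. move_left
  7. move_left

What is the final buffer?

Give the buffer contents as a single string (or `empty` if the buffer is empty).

Answer: zjauunnjauneionvksp

Derivation:
After op 1 (insert('a')): buffer="zjajaeiovksp" (len 12), cursors c1@3 c2@5, authorship ..1.2.......
After op 2 (add_cursor(3)): buffer="zjajaeiovksp" (len 12), cursors c1@3 c3@3 c2@5, authorship ..1.2.......
After op 3 (insert('u')): buffer="zjauujaueiovksp" (len 15), cursors c1@5 c3@5 c2@8, authorship ..113.22.......
After op 4 (add_cursor(11)): buffer="zjauujaueiovksp" (len 15), cursors c1@5 c3@5 c2@8 c4@11, authorship ..113.22.......
After op 5 (insert('n')): buffer="zjauunnjauneionvksp" (len 19), cursors c1@7 c3@7 c2@11 c4@15, authorship ..11313.222...4....
After op 6 (move_left): buffer="zjauunnjauneionvksp" (len 19), cursors c1@6 c3@6 c2@10 c4@14, authorship ..11313.222...4....
After op 7 (move_left): buffer="zjauunnjauneionvksp" (len 19), cursors c1@5 c3@5 c2@9 c4@13, authorship ..11313.222...4....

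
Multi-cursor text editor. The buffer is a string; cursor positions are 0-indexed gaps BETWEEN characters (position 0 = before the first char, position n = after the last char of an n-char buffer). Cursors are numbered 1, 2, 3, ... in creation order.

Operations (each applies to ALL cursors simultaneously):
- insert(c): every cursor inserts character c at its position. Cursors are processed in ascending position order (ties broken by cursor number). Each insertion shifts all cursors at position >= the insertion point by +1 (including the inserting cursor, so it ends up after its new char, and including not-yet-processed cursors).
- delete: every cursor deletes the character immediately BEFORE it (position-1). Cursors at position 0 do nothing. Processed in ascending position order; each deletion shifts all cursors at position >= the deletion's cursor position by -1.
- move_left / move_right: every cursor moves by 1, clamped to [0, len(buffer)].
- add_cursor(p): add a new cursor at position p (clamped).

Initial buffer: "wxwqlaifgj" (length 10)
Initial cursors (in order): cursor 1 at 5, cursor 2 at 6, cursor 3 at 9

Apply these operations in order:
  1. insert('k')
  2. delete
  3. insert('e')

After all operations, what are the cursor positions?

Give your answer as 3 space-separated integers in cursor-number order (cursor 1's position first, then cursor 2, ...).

Answer: 6 8 12

Derivation:
After op 1 (insert('k')): buffer="wxwqlkakifgkj" (len 13), cursors c1@6 c2@8 c3@12, authorship .....1.2...3.
After op 2 (delete): buffer="wxwqlaifgj" (len 10), cursors c1@5 c2@6 c3@9, authorship ..........
After op 3 (insert('e')): buffer="wxwqleaeifgej" (len 13), cursors c1@6 c2@8 c3@12, authorship .....1.2...3.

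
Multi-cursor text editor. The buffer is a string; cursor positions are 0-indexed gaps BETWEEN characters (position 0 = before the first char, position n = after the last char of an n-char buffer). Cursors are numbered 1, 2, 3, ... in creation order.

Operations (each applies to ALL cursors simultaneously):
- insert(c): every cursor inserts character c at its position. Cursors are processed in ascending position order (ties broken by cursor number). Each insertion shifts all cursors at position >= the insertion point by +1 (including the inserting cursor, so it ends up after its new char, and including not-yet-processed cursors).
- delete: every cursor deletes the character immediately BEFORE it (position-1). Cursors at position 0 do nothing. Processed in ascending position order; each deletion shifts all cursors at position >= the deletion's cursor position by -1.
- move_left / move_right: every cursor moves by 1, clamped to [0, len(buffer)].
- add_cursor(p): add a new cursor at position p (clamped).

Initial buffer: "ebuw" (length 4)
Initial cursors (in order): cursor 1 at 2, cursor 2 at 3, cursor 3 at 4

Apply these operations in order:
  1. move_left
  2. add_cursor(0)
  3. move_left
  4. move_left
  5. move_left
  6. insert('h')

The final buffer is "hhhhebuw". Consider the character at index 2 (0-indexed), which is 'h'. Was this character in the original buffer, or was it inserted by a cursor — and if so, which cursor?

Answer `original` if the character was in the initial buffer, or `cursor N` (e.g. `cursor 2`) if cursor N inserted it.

Answer: cursor 3

Derivation:
After op 1 (move_left): buffer="ebuw" (len 4), cursors c1@1 c2@2 c3@3, authorship ....
After op 2 (add_cursor(0)): buffer="ebuw" (len 4), cursors c4@0 c1@1 c2@2 c3@3, authorship ....
After op 3 (move_left): buffer="ebuw" (len 4), cursors c1@0 c4@0 c2@1 c3@2, authorship ....
After op 4 (move_left): buffer="ebuw" (len 4), cursors c1@0 c2@0 c4@0 c3@1, authorship ....
After op 5 (move_left): buffer="ebuw" (len 4), cursors c1@0 c2@0 c3@0 c4@0, authorship ....
After op 6 (insert('h')): buffer="hhhhebuw" (len 8), cursors c1@4 c2@4 c3@4 c4@4, authorship 1234....
Authorship (.=original, N=cursor N): 1 2 3 4 . . . .
Index 2: author = 3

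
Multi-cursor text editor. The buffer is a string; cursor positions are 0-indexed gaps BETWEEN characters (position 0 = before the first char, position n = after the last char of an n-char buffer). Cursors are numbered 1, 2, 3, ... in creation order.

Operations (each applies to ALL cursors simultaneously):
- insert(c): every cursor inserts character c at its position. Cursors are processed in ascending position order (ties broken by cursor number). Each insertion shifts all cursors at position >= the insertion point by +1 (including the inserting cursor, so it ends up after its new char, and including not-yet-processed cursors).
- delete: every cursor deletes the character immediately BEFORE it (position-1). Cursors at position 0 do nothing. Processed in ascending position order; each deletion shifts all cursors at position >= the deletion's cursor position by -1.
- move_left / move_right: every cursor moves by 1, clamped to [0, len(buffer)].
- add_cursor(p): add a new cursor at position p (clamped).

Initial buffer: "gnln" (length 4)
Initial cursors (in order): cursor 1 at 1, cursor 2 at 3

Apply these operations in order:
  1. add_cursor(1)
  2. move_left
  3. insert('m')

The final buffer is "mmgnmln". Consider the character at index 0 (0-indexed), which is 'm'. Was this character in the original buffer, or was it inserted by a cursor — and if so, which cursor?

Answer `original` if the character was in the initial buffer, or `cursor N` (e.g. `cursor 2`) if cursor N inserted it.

After op 1 (add_cursor(1)): buffer="gnln" (len 4), cursors c1@1 c3@1 c2@3, authorship ....
After op 2 (move_left): buffer="gnln" (len 4), cursors c1@0 c3@0 c2@2, authorship ....
After op 3 (insert('m')): buffer="mmgnmln" (len 7), cursors c1@2 c3@2 c2@5, authorship 13..2..
Authorship (.=original, N=cursor N): 1 3 . . 2 . .
Index 0: author = 1

Answer: cursor 1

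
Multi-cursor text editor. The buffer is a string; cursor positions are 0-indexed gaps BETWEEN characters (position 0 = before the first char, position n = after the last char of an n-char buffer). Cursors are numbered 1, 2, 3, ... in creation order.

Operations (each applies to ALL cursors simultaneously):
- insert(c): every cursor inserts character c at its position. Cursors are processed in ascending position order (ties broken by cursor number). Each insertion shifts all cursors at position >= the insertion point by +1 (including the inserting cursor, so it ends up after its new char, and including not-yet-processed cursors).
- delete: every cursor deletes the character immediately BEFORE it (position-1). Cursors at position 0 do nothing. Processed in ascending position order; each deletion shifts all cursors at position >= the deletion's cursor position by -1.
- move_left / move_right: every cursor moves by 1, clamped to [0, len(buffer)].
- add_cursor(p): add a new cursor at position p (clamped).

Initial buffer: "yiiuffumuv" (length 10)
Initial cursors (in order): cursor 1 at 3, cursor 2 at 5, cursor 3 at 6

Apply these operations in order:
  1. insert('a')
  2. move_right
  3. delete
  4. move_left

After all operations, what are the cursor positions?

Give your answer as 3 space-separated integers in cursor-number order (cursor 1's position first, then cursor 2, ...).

Answer: 3 5 6

Derivation:
After op 1 (insert('a')): buffer="yiiaufafaumuv" (len 13), cursors c1@4 c2@7 c3@9, authorship ...1..2.3....
After op 2 (move_right): buffer="yiiaufafaumuv" (len 13), cursors c1@5 c2@8 c3@10, authorship ...1..2.3....
After op 3 (delete): buffer="yiiafaamuv" (len 10), cursors c1@4 c2@6 c3@7, authorship ...1.23...
After op 4 (move_left): buffer="yiiafaamuv" (len 10), cursors c1@3 c2@5 c3@6, authorship ...1.23...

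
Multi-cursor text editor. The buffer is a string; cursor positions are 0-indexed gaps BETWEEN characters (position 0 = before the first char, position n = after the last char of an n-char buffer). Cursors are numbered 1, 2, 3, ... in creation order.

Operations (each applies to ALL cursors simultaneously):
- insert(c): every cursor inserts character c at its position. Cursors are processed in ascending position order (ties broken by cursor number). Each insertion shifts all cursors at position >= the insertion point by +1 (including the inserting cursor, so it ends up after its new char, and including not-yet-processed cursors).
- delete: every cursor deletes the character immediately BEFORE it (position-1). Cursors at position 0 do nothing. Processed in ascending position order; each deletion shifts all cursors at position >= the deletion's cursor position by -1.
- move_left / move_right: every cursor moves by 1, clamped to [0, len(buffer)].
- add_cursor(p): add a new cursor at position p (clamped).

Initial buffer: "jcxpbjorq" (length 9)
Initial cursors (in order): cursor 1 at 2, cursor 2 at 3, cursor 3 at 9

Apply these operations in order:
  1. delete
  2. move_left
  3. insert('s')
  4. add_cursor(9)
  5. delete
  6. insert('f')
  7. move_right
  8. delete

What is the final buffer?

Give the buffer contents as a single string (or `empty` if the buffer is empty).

After op 1 (delete): buffer="jpbjor" (len 6), cursors c1@1 c2@1 c3@6, authorship ......
After op 2 (move_left): buffer="jpbjor" (len 6), cursors c1@0 c2@0 c3@5, authorship ......
After op 3 (insert('s')): buffer="ssjpbjosr" (len 9), cursors c1@2 c2@2 c3@8, authorship 12.....3.
After op 4 (add_cursor(9)): buffer="ssjpbjosr" (len 9), cursors c1@2 c2@2 c3@8 c4@9, authorship 12.....3.
After op 5 (delete): buffer="jpbjo" (len 5), cursors c1@0 c2@0 c3@5 c4@5, authorship .....
After op 6 (insert('f')): buffer="ffjpbjoff" (len 9), cursors c1@2 c2@2 c3@9 c4@9, authorship 12.....34
After op 7 (move_right): buffer="ffjpbjoff" (len 9), cursors c1@3 c2@3 c3@9 c4@9, authorship 12.....34
After op 8 (delete): buffer="fpbjo" (len 5), cursors c1@1 c2@1 c3@5 c4@5, authorship 1....

Answer: fpbjo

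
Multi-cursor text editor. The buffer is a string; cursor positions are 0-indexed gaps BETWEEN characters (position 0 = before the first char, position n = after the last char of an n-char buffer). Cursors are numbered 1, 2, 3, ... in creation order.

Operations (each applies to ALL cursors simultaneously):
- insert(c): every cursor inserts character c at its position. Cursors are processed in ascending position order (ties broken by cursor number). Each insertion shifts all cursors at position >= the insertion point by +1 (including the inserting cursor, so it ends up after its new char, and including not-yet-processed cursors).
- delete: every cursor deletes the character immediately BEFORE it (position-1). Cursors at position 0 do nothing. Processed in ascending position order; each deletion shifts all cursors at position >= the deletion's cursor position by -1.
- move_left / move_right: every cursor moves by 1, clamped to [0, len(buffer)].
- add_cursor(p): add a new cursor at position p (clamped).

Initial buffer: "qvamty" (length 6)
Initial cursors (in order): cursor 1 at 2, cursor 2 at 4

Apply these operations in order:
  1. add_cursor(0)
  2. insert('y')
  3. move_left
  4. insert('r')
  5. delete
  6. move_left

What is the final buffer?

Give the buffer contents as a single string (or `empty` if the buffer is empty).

After op 1 (add_cursor(0)): buffer="qvamty" (len 6), cursors c3@0 c1@2 c2@4, authorship ......
After op 2 (insert('y')): buffer="yqvyamyty" (len 9), cursors c3@1 c1@4 c2@7, authorship 3..1..2..
After op 3 (move_left): buffer="yqvyamyty" (len 9), cursors c3@0 c1@3 c2@6, authorship 3..1..2..
After op 4 (insert('r')): buffer="ryqvryamryty" (len 12), cursors c3@1 c1@5 c2@9, authorship 33..11..22..
After op 5 (delete): buffer="yqvyamyty" (len 9), cursors c3@0 c1@3 c2@6, authorship 3..1..2..
After op 6 (move_left): buffer="yqvyamyty" (len 9), cursors c3@0 c1@2 c2@5, authorship 3..1..2..

Answer: yqvyamyty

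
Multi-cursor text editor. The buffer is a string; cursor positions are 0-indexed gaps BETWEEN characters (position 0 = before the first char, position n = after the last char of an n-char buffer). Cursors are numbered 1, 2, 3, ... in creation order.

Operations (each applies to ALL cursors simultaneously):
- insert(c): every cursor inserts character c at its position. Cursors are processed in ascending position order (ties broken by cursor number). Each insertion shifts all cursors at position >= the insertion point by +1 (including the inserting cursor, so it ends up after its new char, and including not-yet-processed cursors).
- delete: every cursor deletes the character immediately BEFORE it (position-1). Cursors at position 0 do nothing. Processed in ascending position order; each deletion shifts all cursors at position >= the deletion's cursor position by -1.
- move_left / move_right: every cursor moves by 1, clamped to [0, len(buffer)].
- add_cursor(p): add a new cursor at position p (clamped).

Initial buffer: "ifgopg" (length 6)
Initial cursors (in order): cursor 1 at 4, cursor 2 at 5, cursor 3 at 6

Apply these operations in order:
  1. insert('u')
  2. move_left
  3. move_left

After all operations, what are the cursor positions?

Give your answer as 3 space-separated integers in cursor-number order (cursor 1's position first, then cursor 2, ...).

After op 1 (insert('u')): buffer="ifgoupugu" (len 9), cursors c1@5 c2@7 c3@9, authorship ....1.2.3
After op 2 (move_left): buffer="ifgoupugu" (len 9), cursors c1@4 c2@6 c3@8, authorship ....1.2.3
After op 3 (move_left): buffer="ifgoupugu" (len 9), cursors c1@3 c2@5 c3@7, authorship ....1.2.3

Answer: 3 5 7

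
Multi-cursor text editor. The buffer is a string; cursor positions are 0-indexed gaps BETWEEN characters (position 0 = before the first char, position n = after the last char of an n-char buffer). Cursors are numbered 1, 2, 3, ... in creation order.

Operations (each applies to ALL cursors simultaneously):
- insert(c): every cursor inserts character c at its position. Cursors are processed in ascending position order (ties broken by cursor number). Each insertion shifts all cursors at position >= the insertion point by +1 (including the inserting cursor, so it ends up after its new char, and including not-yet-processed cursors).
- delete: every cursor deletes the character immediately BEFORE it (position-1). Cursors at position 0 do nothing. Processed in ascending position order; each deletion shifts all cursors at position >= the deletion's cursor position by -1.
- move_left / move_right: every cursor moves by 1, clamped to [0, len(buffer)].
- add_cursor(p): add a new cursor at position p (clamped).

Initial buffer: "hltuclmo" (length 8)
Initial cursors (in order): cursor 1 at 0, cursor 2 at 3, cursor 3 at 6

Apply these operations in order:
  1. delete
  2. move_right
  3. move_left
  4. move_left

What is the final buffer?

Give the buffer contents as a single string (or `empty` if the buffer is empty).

After op 1 (delete): buffer="hlucmo" (len 6), cursors c1@0 c2@2 c3@4, authorship ......
After op 2 (move_right): buffer="hlucmo" (len 6), cursors c1@1 c2@3 c3@5, authorship ......
After op 3 (move_left): buffer="hlucmo" (len 6), cursors c1@0 c2@2 c3@4, authorship ......
After op 4 (move_left): buffer="hlucmo" (len 6), cursors c1@0 c2@1 c3@3, authorship ......

Answer: hlucmo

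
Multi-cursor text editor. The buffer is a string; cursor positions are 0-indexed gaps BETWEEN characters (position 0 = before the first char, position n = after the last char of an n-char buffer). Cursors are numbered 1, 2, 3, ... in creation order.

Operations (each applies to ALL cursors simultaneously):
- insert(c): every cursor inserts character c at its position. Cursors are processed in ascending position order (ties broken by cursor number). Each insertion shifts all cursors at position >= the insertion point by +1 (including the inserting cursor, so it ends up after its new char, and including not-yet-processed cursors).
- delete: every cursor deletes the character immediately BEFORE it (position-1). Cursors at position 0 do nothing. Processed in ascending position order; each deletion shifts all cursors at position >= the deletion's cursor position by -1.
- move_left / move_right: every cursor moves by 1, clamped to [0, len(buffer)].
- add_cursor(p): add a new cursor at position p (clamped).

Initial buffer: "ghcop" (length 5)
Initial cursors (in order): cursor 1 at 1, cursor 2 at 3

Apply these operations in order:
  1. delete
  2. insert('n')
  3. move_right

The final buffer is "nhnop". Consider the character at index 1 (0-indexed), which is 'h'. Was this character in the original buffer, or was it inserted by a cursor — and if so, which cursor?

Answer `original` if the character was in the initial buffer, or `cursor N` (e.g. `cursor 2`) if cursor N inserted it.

Answer: original

Derivation:
After op 1 (delete): buffer="hop" (len 3), cursors c1@0 c2@1, authorship ...
After op 2 (insert('n')): buffer="nhnop" (len 5), cursors c1@1 c2@3, authorship 1.2..
After op 3 (move_right): buffer="nhnop" (len 5), cursors c1@2 c2@4, authorship 1.2..
Authorship (.=original, N=cursor N): 1 . 2 . .
Index 1: author = original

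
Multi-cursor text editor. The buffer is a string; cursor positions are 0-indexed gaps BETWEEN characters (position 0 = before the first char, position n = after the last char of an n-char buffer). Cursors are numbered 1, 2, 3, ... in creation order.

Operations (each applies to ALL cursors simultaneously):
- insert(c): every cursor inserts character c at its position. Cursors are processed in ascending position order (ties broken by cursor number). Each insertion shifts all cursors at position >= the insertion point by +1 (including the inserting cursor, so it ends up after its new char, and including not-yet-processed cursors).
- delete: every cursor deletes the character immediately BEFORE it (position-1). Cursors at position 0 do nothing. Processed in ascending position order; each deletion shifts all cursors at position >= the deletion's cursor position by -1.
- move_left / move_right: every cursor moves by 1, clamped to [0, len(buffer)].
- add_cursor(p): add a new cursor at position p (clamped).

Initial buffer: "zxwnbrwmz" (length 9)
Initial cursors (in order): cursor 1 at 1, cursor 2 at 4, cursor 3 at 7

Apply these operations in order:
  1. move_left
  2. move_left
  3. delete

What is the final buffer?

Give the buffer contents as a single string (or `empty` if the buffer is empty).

After op 1 (move_left): buffer="zxwnbrwmz" (len 9), cursors c1@0 c2@3 c3@6, authorship .........
After op 2 (move_left): buffer="zxwnbrwmz" (len 9), cursors c1@0 c2@2 c3@5, authorship .........
After op 3 (delete): buffer="zwnrwmz" (len 7), cursors c1@0 c2@1 c3@3, authorship .......

Answer: zwnrwmz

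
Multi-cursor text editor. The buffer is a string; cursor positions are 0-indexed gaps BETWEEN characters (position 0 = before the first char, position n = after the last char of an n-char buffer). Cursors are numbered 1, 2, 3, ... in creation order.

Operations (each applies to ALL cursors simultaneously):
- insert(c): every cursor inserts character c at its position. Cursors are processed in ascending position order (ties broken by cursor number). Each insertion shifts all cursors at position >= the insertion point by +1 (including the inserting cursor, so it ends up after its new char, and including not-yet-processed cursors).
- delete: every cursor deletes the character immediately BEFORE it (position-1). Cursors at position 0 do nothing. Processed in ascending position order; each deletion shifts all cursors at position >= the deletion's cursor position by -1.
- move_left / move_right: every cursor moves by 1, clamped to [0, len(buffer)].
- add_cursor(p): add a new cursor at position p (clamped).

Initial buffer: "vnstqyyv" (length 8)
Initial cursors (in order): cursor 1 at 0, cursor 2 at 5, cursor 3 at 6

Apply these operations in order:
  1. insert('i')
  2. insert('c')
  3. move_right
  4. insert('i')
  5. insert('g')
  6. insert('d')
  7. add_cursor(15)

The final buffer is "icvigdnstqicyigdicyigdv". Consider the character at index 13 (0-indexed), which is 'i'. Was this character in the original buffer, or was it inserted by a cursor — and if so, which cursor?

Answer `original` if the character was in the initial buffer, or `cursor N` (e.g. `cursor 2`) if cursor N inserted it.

Answer: cursor 2

Derivation:
After op 1 (insert('i')): buffer="ivnstqiyiyv" (len 11), cursors c1@1 c2@7 c3@9, authorship 1.....2.3..
After op 2 (insert('c')): buffer="icvnstqicyicyv" (len 14), cursors c1@2 c2@9 c3@12, authorship 11.....22.33..
After op 3 (move_right): buffer="icvnstqicyicyv" (len 14), cursors c1@3 c2@10 c3@13, authorship 11.....22.33..
After op 4 (insert('i')): buffer="icvinstqicyiicyiv" (len 17), cursors c1@4 c2@12 c3@16, authorship 11.1....22.233.3.
After op 5 (insert('g')): buffer="icvignstqicyigicyigv" (len 20), cursors c1@5 c2@14 c3@19, authorship 11.11....22.2233.33.
After op 6 (insert('d')): buffer="icvigdnstqicyigdicyigdv" (len 23), cursors c1@6 c2@16 c3@22, authorship 11.111....22.22233.333.
After op 7 (add_cursor(15)): buffer="icvigdnstqicyigdicyigdv" (len 23), cursors c1@6 c4@15 c2@16 c3@22, authorship 11.111....22.22233.333.
Authorship (.=original, N=cursor N): 1 1 . 1 1 1 . . . . 2 2 . 2 2 2 3 3 . 3 3 3 .
Index 13: author = 2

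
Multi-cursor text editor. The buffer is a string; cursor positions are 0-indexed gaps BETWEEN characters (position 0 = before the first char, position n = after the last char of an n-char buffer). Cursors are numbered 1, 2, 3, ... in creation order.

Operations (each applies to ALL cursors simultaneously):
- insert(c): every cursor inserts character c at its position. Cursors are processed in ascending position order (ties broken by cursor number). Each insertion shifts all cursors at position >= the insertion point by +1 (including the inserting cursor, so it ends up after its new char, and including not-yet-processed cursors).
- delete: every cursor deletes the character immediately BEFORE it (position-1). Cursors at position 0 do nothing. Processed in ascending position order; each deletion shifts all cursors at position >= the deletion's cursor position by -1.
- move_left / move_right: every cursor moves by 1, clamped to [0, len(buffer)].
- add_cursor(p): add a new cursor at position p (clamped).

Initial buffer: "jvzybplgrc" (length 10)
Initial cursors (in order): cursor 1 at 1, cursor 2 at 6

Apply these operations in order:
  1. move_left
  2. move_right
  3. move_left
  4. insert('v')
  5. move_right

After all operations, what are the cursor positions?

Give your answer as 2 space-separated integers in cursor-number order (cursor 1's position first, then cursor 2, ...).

Answer: 2 8

Derivation:
After op 1 (move_left): buffer="jvzybplgrc" (len 10), cursors c1@0 c2@5, authorship ..........
After op 2 (move_right): buffer="jvzybplgrc" (len 10), cursors c1@1 c2@6, authorship ..........
After op 3 (move_left): buffer="jvzybplgrc" (len 10), cursors c1@0 c2@5, authorship ..........
After op 4 (insert('v')): buffer="vjvzybvplgrc" (len 12), cursors c1@1 c2@7, authorship 1.....2.....
After op 5 (move_right): buffer="vjvzybvplgrc" (len 12), cursors c1@2 c2@8, authorship 1.....2.....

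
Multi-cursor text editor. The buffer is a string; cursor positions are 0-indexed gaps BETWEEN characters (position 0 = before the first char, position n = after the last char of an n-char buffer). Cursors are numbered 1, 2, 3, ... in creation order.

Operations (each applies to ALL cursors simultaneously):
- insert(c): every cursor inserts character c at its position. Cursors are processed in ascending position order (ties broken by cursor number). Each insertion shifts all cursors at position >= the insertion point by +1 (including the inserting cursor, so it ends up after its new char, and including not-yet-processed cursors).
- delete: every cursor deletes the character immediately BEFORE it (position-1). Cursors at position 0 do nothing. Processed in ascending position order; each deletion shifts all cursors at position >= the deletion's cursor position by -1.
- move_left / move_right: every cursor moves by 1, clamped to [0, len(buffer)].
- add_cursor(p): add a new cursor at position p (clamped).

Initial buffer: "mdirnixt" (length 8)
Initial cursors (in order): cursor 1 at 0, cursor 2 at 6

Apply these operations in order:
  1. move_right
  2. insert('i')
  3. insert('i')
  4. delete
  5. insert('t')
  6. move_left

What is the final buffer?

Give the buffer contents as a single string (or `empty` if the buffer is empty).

After op 1 (move_right): buffer="mdirnixt" (len 8), cursors c1@1 c2@7, authorship ........
After op 2 (insert('i')): buffer="midirnixit" (len 10), cursors c1@2 c2@9, authorship .1......2.
After op 3 (insert('i')): buffer="miidirnixiit" (len 12), cursors c1@3 c2@11, authorship .11......22.
After op 4 (delete): buffer="midirnixit" (len 10), cursors c1@2 c2@9, authorship .1......2.
After op 5 (insert('t')): buffer="mitdirnixitt" (len 12), cursors c1@3 c2@11, authorship .11......22.
After op 6 (move_left): buffer="mitdirnixitt" (len 12), cursors c1@2 c2@10, authorship .11......22.

Answer: mitdirnixitt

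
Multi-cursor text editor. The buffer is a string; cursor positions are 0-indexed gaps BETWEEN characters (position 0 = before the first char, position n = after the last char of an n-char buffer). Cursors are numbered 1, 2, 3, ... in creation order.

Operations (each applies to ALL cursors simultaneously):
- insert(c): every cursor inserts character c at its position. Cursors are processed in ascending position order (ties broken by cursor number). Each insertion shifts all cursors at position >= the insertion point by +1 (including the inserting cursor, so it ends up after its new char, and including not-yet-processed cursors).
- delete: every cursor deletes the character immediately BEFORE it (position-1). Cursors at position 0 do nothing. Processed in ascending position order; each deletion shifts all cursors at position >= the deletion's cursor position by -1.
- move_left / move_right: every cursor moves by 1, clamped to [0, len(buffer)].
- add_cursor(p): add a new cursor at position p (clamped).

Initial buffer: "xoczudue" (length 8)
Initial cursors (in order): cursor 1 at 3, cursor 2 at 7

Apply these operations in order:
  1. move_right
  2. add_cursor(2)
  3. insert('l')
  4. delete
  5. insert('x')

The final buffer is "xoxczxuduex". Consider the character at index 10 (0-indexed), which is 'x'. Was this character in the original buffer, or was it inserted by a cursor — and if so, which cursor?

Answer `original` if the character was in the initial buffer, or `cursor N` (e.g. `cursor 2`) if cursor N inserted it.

After op 1 (move_right): buffer="xoczudue" (len 8), cursors c1@4 c2@8, authorship ........
After op 2 (add_cursor(2)): buffer="xoczudue" (len 8), cursors c3@2 c1@4 c2@8, authorship ........
After op 3 (insert('l')): buffer="xolczluduel" (len 11), cursors c3@3 c1@6 c2@11, authorship ..3..1....2
After op 4 (delete): buffer="xoczudue" (len 8), cursors c3@2 c1@4 c2@8, authorship ........
After op 5 (insert('x')): buffer="xoxczxuduex" (len 11), cursors c3@3 c1@6 c2@11, authorship ..3..1....2
Authorship (.=original, N=cursor N): . . 3 . . 1 . . . . 2
Index 10: author = 2

Answer: cursor 2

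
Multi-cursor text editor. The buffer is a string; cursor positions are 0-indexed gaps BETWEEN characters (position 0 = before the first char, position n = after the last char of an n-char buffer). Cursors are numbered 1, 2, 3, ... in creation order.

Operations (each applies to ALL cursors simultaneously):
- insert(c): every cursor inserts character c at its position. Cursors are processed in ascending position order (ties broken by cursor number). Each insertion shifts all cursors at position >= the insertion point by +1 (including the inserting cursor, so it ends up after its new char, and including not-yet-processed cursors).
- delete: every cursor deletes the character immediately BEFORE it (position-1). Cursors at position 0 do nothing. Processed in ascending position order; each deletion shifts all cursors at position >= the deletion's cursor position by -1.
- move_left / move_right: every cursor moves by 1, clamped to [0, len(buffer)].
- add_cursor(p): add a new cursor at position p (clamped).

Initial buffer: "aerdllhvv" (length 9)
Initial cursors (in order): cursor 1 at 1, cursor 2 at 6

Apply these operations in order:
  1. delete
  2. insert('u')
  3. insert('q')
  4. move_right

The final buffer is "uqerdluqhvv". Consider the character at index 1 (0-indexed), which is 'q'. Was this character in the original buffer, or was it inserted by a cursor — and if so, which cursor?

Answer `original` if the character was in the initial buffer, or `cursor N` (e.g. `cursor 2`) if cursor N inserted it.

Answer: cursor 1

Derivation:
After op 1 (delete): buffer="erdlhvv" (len 7), cursors c1@0 c2@4, authorship .......
After op 2 (insert('u')): buffer="uerdluhvv" (len 9), cursors c1@1 c2@6, authorship 1....2...
After op 3 (insert('q')): buffer="uqerdluqhvv" (len 11), cursors c1@2 c2@8, authorship 11....22...
After op 4 (move_right): buffer="uqerdluqhvv" (len 11), cursors c1@3 c2@9, authorship 11....22...
Authorship (.=original, N=cursor N): 1 1 . . . . 2 2 . . .
Index 1: author = 1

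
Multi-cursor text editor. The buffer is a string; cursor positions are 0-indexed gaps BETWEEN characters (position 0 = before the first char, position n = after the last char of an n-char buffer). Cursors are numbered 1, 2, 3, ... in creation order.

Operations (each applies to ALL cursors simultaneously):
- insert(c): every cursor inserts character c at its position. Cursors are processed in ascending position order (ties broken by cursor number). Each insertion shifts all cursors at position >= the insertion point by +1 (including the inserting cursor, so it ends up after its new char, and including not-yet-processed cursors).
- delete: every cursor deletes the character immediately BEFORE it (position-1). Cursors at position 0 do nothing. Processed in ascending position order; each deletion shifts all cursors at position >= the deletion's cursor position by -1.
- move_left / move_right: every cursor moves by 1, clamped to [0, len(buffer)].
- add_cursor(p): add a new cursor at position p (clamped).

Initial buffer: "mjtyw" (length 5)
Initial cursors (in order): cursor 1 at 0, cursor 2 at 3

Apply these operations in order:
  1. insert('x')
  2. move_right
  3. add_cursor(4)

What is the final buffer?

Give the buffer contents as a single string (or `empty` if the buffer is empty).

After op 1 (insert('x')): buffer="xmjtxyw" (len 7), cursors c1@1 c2@5, authorship 1...2..
After op 2 (move_right): buffer="xmjtxyw" (len 7), cursors c1@2 c2@6, authorship 1...2..
After op 3 (add_cursor(4)): buffer="xmjtxyw" (len 7), cursors c1@2 c3@4 c2@6, authorship 1...2..

Answer: xmjtxyw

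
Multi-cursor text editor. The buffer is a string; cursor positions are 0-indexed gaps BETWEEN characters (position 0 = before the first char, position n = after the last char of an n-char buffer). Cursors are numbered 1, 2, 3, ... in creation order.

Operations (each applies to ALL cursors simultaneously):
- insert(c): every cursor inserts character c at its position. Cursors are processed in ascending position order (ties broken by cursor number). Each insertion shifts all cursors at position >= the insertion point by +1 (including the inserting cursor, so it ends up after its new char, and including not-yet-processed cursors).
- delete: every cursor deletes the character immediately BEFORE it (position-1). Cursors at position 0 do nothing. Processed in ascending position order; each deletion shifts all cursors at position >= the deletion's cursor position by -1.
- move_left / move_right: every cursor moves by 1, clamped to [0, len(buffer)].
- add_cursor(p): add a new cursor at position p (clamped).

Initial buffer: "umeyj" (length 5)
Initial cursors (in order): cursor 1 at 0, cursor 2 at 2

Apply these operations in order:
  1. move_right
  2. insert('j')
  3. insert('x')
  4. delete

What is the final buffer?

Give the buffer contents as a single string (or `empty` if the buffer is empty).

Answer: ujmejyj

Derivation:
After op 1 (move_right): buffer="umeyj" (len 5), cursors c1@1 c2@3, authorship .....
After op 2 (insert('j')): buffer="ujmejyj" (len 7), cursors c1@2 c2@5, authorship .1..2..
After op 3 (insert('x')): buffer="ujxmejxyj" (len 9), cursors c1@3 c2@7, authorship .11..22..
After op 4 (delete): buffer="ujmejyj" (len 7), cursors c1@2 c2@5, authorship .1..2..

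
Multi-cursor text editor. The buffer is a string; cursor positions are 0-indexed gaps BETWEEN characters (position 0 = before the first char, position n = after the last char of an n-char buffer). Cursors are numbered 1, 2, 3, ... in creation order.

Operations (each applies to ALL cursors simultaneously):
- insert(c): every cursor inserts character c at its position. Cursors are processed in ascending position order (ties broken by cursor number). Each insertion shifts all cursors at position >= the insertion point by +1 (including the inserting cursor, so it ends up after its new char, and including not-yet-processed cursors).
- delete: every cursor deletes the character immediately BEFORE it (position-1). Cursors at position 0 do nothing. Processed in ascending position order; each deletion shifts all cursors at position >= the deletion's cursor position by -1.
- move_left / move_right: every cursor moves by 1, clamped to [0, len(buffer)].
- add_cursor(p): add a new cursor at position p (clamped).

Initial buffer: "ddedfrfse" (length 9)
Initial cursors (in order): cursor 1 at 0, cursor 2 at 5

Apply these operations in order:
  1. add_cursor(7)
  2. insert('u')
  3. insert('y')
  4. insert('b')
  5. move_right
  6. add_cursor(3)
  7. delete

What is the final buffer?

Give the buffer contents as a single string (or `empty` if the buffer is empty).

After op 1 (add_cursor(7)): buffer="ddedfrfse" (len 9), cursors c1@0 c2@5 c3@7, authorship .........
After op 2 (insert('u')): buffer="uddedfurfuse" (len 12), cursors c1@1 c2@7 c3@10, authorship 1.....2..3..
After op 3 (insert('y')): buffer="uyddedfuyrfuyse" (len 15), cursors c1@2 c2@9 c3@13, authorship 11.....22..33..
After op 4 (insert('b')): buffer="uybddedfuybrfuybse" (len 18), cursors c1@3 c2@11 c3@16, authorship 111.....222..333..
After op 5 (move_right): buffer="uybddedfuybrfuybse" (len 18), cursors c1@4 c2@12 c3@17, authorship 111.....222..333..
After op 6 (add_cursor(3)): buffer="uybddedfuybrfuybse" (len 18), cursors c4@3 c1@4 c2@12 c3@17, authorship 111.....222..333..
After op 7 (delete): buffer="uydedfuybfuybe" (len 14), cursors c1@2 c4@2 c2@9 c3@13, authorship 11....222.333.

Answer: uydedfuybfuybe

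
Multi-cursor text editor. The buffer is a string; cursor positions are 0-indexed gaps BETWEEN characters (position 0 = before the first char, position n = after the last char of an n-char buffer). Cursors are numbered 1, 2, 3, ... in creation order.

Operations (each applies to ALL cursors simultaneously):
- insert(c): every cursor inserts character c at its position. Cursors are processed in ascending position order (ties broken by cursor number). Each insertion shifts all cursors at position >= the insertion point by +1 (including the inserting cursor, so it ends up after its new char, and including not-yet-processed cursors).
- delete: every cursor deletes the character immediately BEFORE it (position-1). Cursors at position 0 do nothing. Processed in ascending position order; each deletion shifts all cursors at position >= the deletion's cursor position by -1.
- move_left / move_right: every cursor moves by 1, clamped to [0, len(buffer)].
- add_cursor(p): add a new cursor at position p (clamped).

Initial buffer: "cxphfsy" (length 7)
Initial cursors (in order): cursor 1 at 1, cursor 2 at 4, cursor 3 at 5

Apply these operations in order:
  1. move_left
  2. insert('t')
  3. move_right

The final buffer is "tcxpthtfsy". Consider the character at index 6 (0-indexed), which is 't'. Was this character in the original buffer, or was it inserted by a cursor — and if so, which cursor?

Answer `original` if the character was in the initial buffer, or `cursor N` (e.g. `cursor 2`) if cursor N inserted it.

Answer: cursor 3

Derivation:
After op 1 (move_left): buffer="cxphfsy" (len 7), cursors c1@0 c2@3 c3@4, authorship .......
After op 2 (insert('t')): buffer="tcxpthtfsy" (len 10), cursors c1@1 c2@5 c3@7, authorship 1...2.3...
After op 3 (move_right): buffer="tcxpthtfsy" (len 10), cursors c1@2 c2@6 c3@8, authorship 1...2.3...
Authorship (.=original, N=cursor N): 1 . . . 2 . 3 . . .
Index 6: author = 3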